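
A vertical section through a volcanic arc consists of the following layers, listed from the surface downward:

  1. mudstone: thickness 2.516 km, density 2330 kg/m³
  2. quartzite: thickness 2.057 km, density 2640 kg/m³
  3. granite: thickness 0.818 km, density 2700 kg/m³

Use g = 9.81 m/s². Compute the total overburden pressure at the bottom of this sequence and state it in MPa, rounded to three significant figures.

mudstone: 2330 kg/m³ × 9.81 m/s² × 2516 m = 5.751×10^7 Pa = 57.51 MPa
quartzite: 2640 kg/m³ × 9.81 m/s² × 2057 m = 5.327×10^7 Pa = 53.27 MPa
granite: 2700 kg/m³ × 9.81 m/s² × 818 m = 2.167×10^7 Pa = 21.67 MPa
Total = 57.51 + 53.27 + 21.67 = 132.45 MPa

132 MPa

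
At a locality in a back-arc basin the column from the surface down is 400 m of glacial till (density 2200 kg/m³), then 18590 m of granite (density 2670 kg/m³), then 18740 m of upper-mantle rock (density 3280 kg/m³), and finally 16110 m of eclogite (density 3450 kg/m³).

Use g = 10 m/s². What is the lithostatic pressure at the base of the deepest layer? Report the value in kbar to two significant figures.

glacial till: 2200 kg/m³ × 10 m/s² × 400 m = 8.800×10^6 Pa = 0.08800 kbar
granite: 2670 kg/m³ × 10 m/s² × 18590 m = 4.964×10^8 Pa = 4.964 kbar
upper-mantle rock: 3280 kg/m³ × 10 m/s² × 18740 m = 6.147×10^8 Pa = 6.147 kbar
eclogite: 3450 kg/m³ × 10 m/s² × 16110 m = 5.558×10^8 Pa = 5.558 kbar
Total = 0.08800 + 4.964 + 6.147 + 5.558 = 16.756 kbar

17 kbar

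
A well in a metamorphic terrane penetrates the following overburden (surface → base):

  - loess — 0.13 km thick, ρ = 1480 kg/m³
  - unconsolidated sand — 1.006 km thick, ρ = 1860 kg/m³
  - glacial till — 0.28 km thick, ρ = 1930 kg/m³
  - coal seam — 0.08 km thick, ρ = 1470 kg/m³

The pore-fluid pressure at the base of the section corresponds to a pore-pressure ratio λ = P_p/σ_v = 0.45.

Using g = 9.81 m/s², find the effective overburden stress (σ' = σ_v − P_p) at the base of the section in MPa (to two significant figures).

15 MPa

Overburden (lithostatic) stress σ_v:
loess: 1480 kg/m³ × 9.81 m/s² × 130 m = 1.887×10^6 Pa = 1.887 MPa
unconsolidated sand: 1860 kg/m³ × 9.81 m/s² × 1006 m = 1.836×10^7 Pa = 18.36 MPa
glacial till: 1930 kg/m³ × 9.81 m/s² × 280 m = 5.301×10^6 Pa = 5.301 MPa
coal seam: 1470 kg/m³ × 9.81 m/s² × 80 m = 1.154×10^6 Pa = 1.154 MPa
Total = 1.887 + 18.36 + 5.301 + 1.154 = 26.699 MPa
Pore pressure P_p = λ·σ_v = 0.45 × 26.70 MPa = 12.01 MPa
Effective stress σ' = σ_v − P_p = 26.70 − 12.01 = 14.684 MPa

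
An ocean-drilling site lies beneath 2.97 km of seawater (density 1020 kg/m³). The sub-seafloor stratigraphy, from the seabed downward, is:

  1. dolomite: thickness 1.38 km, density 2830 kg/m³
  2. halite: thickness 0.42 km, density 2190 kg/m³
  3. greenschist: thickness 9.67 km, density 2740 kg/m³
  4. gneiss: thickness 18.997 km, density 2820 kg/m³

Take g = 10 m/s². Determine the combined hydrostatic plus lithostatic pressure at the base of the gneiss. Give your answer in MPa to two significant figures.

seawater: 1020 kg/m³ × 10 m/s² × 2970 m = 3.029×10^7 Pa = 30.29 MPa
dolomite: 2830 kg/m³ × 10 m/s² × 1380 m = 3.905×10^7 Pa = 39.05 MPa
halite: 2190 kg/m³ × 10 m/s² × 420 m = 9.198×10^6 Pa = 9.198 MPa
greenschist: 2740 kg/m³ × 10 m/s² × 9670 m = 2.650×10^8 Pa = 265.0 MPa
gneiss: 2820 kg/m³ × 10 m/s² × 18997 m = 5.357×10^8 Pa = 535.7 MPa
Total = 30.29 + 39.05 + 9.198 + 265.0 + 535.7 = 879.22 MPa

880 MPa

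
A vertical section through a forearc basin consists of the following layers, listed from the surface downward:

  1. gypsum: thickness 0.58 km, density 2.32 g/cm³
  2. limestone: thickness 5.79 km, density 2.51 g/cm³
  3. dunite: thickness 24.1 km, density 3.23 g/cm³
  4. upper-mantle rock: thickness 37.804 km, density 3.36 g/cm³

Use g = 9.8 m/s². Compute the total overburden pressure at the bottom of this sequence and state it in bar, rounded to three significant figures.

21600 bar

gypsum: 2320 kg/m³ × 9.8 m/s² × 580 m = 1.319×10^7 Pa = 131.9 bar
limestone: 2510 kg/m³ × 9.8 m/s² × 5790 m = 1.424×10^8 Pa = 1424 bar
dunite: 3230 kg/m³ × 9.8 m/s² × 24100 m = 7.629×10^8 Pa = 7629 bar
upper-mantle rock: 3360 kg/m³ × 9.8 m/s² × 37804 m = 1.245×10^9 Pa = 12448 bar
Total = 131.9 + 1424 + 7629 + 12448 = 21633 bar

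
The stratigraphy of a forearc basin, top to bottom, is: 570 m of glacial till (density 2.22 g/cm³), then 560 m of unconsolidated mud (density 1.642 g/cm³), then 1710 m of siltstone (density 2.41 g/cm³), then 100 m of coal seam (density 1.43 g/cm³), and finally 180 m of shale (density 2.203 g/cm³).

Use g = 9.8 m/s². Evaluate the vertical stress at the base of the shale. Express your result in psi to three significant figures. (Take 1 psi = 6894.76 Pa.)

9730 psi

glacial till: 2220 kg/m³ × 9.8 m/s² × 570 m = 1.240×10^7 Pa = 1799 psi
unconsolidated mud: 1642 kg/m³ × 9.8 m/s² × 560 m = 9.011×10^6 Pa = 1307 psi
siltstone: 2410 kg/m³ × 9.8 m/s² × 1710 m = 4.039×10^7 Pa = 5858 psi
coal seam: 1430 kg/m³ × 9.8 m/s² × 100 m = 1.401×10^6 Pa = 203.3 psi
shale: 2203 kg/m³ × 9.8 m/s² × 180 m = 3.886×10^6 Pa = 563.6 psi
Total = 1799 + 1307 + 5858 + 203.3 + 563.6 = 9730.1 psi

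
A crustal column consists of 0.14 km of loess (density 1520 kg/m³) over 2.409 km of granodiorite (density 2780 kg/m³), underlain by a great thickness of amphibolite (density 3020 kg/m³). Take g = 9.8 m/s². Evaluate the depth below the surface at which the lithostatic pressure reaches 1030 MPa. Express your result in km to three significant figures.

35.1 km

Pressure at base of upper layers: 1520×9.8×140 + 2780×9.8×2409 = 6.772×10^7 Pa = 67.72 MPa
Remaining pressure to be supplied by amphibolite: 1.030×10^9 − 6.772×10^7 = 9.623×10^8 Pa
Additional depth in amphibolite = 9.623×10^8 Pa / (3020 kg/m³ × 9.8 m/s²) = 32514 m
Total depth = 2549 m + 32514 m = 35063 m
= 35.063 km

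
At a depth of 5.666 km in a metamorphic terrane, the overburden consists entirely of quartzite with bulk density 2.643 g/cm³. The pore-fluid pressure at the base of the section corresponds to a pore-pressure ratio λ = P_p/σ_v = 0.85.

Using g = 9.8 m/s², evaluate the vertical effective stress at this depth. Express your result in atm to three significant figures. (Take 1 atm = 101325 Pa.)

217 atm

Overburden (lithostatic) stress σ_v:
quartzite: 2643 kg/m³ × 9.8 m/s² × 5666 m = 1.468×10^8 Pa = 146.8 MPa
Pore pressure P_p = λ·σ_v = 0.85 × 146.8 MPa = 124.7 MPa
Effective stress σ' = σ_v − P_p = 146.8 − 124.7 = 22.014 MPa = 217.26 atm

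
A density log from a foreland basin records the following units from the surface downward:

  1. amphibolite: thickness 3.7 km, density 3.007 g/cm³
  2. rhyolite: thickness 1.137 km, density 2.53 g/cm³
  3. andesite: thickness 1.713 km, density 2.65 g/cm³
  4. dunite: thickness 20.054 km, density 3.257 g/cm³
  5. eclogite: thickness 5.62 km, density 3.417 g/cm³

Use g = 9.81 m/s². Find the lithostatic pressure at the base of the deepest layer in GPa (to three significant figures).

1.01 GPa

amphibolite: 3007 kg/m³ × 9.81 m/s² × 3700 m = 1.091×10^8 Pa = 0.1091 GPa
rhyolite: 2530 kg/m³ × 9.81 m/s² × 1137 m = 2.822×10^7 Pa = 0.02822 GPa
andesite: 2650 kg/m³ × 9.81 m/s² × 1713 m = 4.453×10^7 Pa = 0.04453 GPa
dunite: 3257 kg/m³ × 9.81 m/s² × 20054 m = 6.407×10^8 Pa = 0.6407 GPa
eclogite: 3417 kg/m³ × 9.81 m/s² × 5620 m = 1.884×10^8 Pa = 0.1884 GPa
Total = 0.1091 + 0.02822 + 0.04453 + 0.6407 + 0.1884 = 1.0110 GPa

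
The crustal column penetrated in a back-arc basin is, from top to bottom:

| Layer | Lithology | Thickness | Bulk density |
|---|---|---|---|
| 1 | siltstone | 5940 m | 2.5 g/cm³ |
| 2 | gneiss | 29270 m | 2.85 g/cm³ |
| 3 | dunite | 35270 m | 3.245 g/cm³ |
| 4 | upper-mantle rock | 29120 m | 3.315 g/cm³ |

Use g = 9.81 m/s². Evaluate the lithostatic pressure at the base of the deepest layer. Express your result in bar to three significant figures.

siltstone: 2500 kg/m³ × 9.81 m/s² × 5940 m = 1.457×10^8 Pa = 1457 bar
gneiss: 2850 kg/m³ × 9.81 m/s² × 29270 m = 8.183×10^8 Pa = 8183 bar
dunite: 3245 kg/m³ × 9.81 m/s² × 35270 m = 1.123×10^9 Pa = 11228 bar
upper-mantle rock: 3315 kg/m³ × 9.81 m/s² × 29120 m = 9.470×10^8 Pa = 9470 bar
Total = 1457 + 8183 + 11228 + 9470 = 30338 bar

30300 bar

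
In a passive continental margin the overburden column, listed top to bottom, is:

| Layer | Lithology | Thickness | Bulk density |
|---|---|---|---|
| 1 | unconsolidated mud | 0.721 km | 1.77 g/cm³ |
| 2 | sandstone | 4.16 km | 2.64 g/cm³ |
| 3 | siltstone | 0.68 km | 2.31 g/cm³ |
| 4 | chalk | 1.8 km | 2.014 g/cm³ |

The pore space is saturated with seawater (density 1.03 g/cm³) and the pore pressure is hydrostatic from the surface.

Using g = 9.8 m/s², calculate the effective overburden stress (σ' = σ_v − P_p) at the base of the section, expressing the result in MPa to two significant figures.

Overburden (lithostatic) stress σ_v:
unconsolidated mud: 1770 kg/m³ × 9.8 m/s² × 721 m = 1.251×10^7 Pa = 12.51 MPa
sandstone: 2640 kg/m³ × 9.8 m/s² × 4160 m = 1.076×10^8 Pa = 107.6 MPa
siltstone: 2310 kg/m³ × 9.8 m/s² × 680 m = 1.539×10^7 Pa = 15.39 MPa
chalk: 2014 kg/m³ × 9.8 m/s² × 1800 m = 3.553×10^7 Pa = 35.53 MPa
Total = 12.51 + 107.6 + 15.39 + 35.53 = 171.05 MPa
Pore pressure P_p = 1030 kg/m³ × 9.8 m/s² × 7361 m = 7.430×10^7 Pa = 74.30 MPa
Effective stress σ' = σ_v − P_p = 171.1 − 74.30 = 96.753 MPa

97 MPa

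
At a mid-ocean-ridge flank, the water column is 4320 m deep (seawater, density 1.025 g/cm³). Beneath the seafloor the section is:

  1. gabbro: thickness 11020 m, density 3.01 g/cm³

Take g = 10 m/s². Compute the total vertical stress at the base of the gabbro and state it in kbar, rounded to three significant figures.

3.76 kbar

seawater: 1025 kg/m³ × 10 m/s² × 4320 m = 4.428×10^7 Pa = 0.4428 kbar
gabbro: 3010 kg/m³ × 10 m/s² × 11020 m = 3.317×10^8 Pa = 3.317 kbar
Total = 0.4428 + 3.317 = 3.7598 kbar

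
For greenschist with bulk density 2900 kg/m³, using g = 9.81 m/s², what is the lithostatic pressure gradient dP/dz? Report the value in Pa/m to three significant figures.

dP/dz = ρg = 2900 kg/m³ × 9.81 m/s² = 28449 Pa/m

28400 Pa/m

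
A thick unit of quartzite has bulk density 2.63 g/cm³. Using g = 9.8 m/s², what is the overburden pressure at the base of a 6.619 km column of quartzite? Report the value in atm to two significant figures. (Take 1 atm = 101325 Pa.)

quartzite: 2630 kg/m³ × 9.8 m/s² × 6619 m = 1.706×10^8 Pa = 1684 atm

1700 atm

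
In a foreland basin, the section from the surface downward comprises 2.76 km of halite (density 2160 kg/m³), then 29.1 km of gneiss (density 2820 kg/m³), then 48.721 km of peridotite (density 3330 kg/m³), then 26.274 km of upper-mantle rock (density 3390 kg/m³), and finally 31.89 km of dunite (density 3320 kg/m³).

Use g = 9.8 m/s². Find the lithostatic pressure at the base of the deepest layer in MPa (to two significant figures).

halite: 2160 kg/m³ × 9.8 m/s² × 2760 m = 5.842×10^7 Pa = 58.42 MPa
gneiss: 2820 kg/m³ × 9.8 m/s² × 29100 m = 8.042×10^8 Pa = 804.2 MPa
peridotite: 3330 kg/m³ × 9.8 m/s² × 48721 m = 1.590×10^9 Pa = 1590 MPa
upper-mantle rock: 3390 kg/m³ × 9.8 m/s² × 26274 m = 8.729×10^8 Pa = 872.9 MPa
dunite: 3320 kg/m³ × 9.8 m/s² × 31890 m = 1.038×10^9 Pa = 1038 MPa
Total = 58.42 + 804.2 + 1590 + 872.9 + 1038 = 4363.0 MPa

4400 MPa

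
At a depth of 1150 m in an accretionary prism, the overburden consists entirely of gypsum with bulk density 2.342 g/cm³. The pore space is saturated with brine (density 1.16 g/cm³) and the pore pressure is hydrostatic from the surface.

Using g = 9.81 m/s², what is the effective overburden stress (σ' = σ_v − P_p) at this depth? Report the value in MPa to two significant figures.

Overburden (lithostatic) stress σ_v:
gypsum: 2342 kg/m³ × 9.81 m/s² × 1150 m = 2.642×10^7 Pa = 26.42 MPa
Pore pressure P_p = 1160 kg/m³ × 9.81 m/s² × 1150 m = 1.309×10^7 Pa = 13.09 MPa
Effective stress σ' = σ_v − P_p = 26.42 − 13.09 = 13.335 MPa

13 MPa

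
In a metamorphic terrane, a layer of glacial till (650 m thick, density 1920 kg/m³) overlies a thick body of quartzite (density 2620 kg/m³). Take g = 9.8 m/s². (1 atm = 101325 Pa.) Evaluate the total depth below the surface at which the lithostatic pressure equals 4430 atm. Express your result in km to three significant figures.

Pressure at base of upper layers: 1920×9.8×650 = 1.223×10^7 Pa = 120.7 atm
Remaining pressure to be supplied by quartzite: 4.489×10^8 − 1.223×10^7 = 4.366×10^8 Pa
Additional depth in quartzite = 4.366×10^8 Pa / (2620 kg/m³ × 9.8 m/s²) = 17006 m
Total depth = 650 m + 17006 m = 17656 m
= 17.656 km

17.7 km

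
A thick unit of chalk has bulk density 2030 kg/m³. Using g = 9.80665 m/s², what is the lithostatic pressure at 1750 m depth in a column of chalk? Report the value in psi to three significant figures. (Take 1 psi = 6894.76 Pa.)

chalk: 2030 kg/m³ × 9.80665 m/s² × 1750 m = 3.484×10^7 Pa = 5053 psi

5050 psi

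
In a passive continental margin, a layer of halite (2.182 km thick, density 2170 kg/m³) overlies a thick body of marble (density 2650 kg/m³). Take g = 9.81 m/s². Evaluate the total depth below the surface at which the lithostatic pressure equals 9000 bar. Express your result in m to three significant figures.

Pressure at base of upper layers: 2170×9.81×2182 = 4.645×10^7 Pa = 464.5 bar
Remaining pressure to be supplied by marble: 9.000×10^8 − 4.645×10^7 = 8.536×10^8 Pa
Additional depth in marble = 8.536×10^8 Pa / (2650 kg/m³ × 9.81 m/s²) = 32833 m
Total depth = 2182 m + 32833 m = 35015 m

35000 m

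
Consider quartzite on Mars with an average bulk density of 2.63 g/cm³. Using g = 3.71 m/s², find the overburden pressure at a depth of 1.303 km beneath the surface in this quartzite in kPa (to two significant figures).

13000 kPa

quartzite: 2630 kg/m³ × 3.71 m/s² × 1303 m = 1.271×10^7 Pa = 12714 kPa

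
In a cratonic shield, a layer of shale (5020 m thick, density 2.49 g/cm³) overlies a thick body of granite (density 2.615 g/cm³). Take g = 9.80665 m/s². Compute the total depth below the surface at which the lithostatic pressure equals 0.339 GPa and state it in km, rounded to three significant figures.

Pressure at base of upper layers: 2490×9.80665×5020 = 1.226×10^8 Pa = 0.1226 GPa
Remaining pressure to be supplied by granite: 3.390×10^8 − 1.226×10^8 = 2.164×10^8 Pa
Additional depth in granite = 2.164×10^8 Pa / (2615 kg/m³ × 9.80665 m/s²) = 8439.2 m
Total depth = 5020 m + 8439.2 m = 13459 m
= 13.459 km

13.5 km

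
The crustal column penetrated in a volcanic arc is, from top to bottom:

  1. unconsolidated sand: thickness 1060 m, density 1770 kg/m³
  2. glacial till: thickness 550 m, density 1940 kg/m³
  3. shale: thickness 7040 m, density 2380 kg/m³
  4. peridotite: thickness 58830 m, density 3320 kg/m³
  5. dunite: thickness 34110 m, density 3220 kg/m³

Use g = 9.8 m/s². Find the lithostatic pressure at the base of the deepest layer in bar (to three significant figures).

unconsolidated sand: 1770 kg/m³ × 9.8 m/s² × 1060 m = 1.839×10^7 Pa = 183.9 bar
glacial till: 1940 kg/m³ × 9.8 m/s² × 550 m = 1.046×10^7 Pa = 104.6 bar
shale: 2380 kg/m³ × 9.8 m/s² × 7040 m = 1.642×10^8 Pa = 1642 bar
peridotite: 3320 kg/m³ × 9.8 m/s² × 58830 m = 1.914×10^9 Pa = 19141 bar
dunite: 3220 kg/m³ × 9.8 m/s² × 34110 m = 1.076×10^9 Pa = 10764 bar
Total = 183.9 + 104.6 + 1642 + 19141 + 10764 = 31835 bar

31800 bar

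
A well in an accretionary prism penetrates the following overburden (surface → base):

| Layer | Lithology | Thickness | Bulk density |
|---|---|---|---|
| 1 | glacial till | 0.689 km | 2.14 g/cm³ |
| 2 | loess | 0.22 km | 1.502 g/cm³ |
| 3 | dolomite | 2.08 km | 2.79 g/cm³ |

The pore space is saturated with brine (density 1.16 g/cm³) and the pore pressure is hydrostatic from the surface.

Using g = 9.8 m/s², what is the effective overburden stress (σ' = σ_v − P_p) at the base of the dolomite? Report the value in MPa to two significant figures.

Overburden (lithostatic) stress σ_v:
glacial till: 2140 kg/m³ × 9.8 m/s² × 689 m = 1.445×10^7 Pa = 14.45 MPa
loess: 1502 kg/m³ × 9.8 m/s² × 220 m = 3.238×10^6 Pa = 3.238 MPa
dolomite: 2790 kg/m³ × 9.8 m/s² × 2080 m = 5.687×10^7 Pa = 56.87 MPa
Total = 14.45 + 3.238 + 56.87 = 74.559 MPa
Pore pressure P_p = 1160 kg/m³ × 9.8 m/s² × 2989 m = 3.398×10^7 Pa = 33.98 MPa
Effective stress σ' = σ_v − P_p = 74.56 − 33.98 = 40.580 MPa

41 MPa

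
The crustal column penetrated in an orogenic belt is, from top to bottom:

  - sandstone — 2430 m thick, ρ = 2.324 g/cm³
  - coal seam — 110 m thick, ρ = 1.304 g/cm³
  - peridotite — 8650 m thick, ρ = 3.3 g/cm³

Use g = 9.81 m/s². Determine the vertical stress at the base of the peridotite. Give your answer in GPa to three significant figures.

sandstone: 2324 kg/m³ × 9.81 m/s² × 2430 m = 5.540×10^7 Pa = 0.05540 GPa
coal seam: 1304 kg/m³ × 9.81 m/s² × 110 m = 1.407×10^6 Pa = 1.407×10^-3 GPa
peridotite: 3300 kg/m³ × 9.81 m/s² × 8650 m = 2.800×10^8 Pa = 0.2800 GPa
Total = 0.05540 + 1.407×10^-3 + 0.2800 = 0.33683 GPa

0.337 GPa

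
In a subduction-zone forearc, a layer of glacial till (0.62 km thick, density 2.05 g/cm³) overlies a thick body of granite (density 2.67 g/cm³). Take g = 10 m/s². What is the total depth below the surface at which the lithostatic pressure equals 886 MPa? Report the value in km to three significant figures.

33.3 km

Pressure at base of upper layers: 2050×10×620 = 1.271×10^7 Pa = 12.71 MPa
Remaining pressure to be supplied by granite: 8.860×10^8 − 1.271×10^7 = 8.733×10^8 Pa
Additional depth in granite = 8.733×10^8 Pa / (2670 kg/m³ × 10 m/s²) = 32707 m
Total depth = 620 m + 32707 m = 33327 m
= 33.327 km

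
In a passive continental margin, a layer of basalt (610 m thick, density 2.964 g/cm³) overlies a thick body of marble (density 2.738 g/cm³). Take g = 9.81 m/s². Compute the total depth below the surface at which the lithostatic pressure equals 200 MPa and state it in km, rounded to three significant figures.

7.40 km

Pressure at base of upper layers: 2964×9.81×610 = 1.774×10^7 Pa = 17.74 MPa
Remaining pressure to be supplied by marble: 2.000×10^8 − 1.774×10^7 = 1.823×10^8 Pa
Additional depth in marble = 1.823×10^8 Pa / (2738 kg/m³ × 9.81 m/s²) = 6785.7 m
Total depth = 610 m + 6785.7 m = 7395.7 m
= 7.3957 km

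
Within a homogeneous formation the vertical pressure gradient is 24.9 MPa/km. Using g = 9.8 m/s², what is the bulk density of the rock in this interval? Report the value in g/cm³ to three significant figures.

2.54 g/cm³

ρ = (dP/dz)/g = 24.9 MPa/km / 9.8 m/s² = 24900 Pa/m / 9.8 m/s² = 2540.8 kg/m³
= 2.541 g/cm³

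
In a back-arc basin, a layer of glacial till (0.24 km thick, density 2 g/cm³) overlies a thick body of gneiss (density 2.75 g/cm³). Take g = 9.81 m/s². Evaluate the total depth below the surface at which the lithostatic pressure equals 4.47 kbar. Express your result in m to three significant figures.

16600 m

Pressure at base of upper layers: 2000×9.81×240 = 4.709×10^6 Pa = 0.04709 kbar
Remaining pressure to be supplied by gneiss: 4.470×10^8 − 4.709×10^6 = 4.423×10^8 Pa
Additional depth in gneiss = 4.423×10^8 Pa / (2750 kg/m³ × 9.81 m/s²) = 16395 m
Total depth = 240 m + 16395 m = 16635 m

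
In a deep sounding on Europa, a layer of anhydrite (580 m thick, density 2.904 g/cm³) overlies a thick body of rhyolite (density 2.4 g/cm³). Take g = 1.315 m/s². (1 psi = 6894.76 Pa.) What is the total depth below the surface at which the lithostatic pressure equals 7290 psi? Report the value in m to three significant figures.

Pressure at base of upper layers: 2904×1.315×580 = 2.215×10^6 Pa = 321.2 psi
Remaining pressure to be supplied by rhyolite: 5.026×10^7 − 2.215×10^6 = 4.805×10^7 Pa
Additional depth in rhyolite = 4.805×10^7 Pa / (2400 kg/m³ × 1.315 m/s²) = 15224 m
Total depth = 580 m + 15224 m = 15804 m

15800 m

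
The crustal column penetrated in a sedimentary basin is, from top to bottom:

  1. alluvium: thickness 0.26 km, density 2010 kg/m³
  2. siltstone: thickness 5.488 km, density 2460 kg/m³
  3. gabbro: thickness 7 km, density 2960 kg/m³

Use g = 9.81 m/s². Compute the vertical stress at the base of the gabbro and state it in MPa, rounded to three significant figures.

341 MPa

alluvium: 2010 kg/m³ × 9.81 m/s² × 260 m = 5.127×10^6 Pa = 5.127 MPa
siltstone: 2460 kg/m³ × 9.81 m/s² × 5488 m = 1.324×10^8 Pa = 132.4 MPa
gabbro: 2960 kg/m³ × 9.81 m/s² × 7000 m = 2.033×10^8 Pa = 203.3 MPa
Total = 5.127 + 132.4 + 203.3 = 340.83 MPa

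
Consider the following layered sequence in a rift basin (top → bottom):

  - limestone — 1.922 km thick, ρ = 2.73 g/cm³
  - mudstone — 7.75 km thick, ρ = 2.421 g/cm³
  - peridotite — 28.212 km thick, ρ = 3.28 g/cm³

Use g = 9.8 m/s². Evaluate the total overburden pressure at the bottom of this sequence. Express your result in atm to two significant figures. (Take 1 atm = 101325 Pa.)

11000 atm

limestone: 2730 kg/m³ × 9.8 m/s² × 1922 m = 5.142×10^7 Pa = 507.5 atm
mudstone: 2421 kg/m³ × 9.8 m/s² × 7750 m = 1.839×10^8 Pa = 1815 atm
peridotite: 3280 kg/m³ × 9.8 m/s² × 28212 m = 9.068×10^8 Pa = 8950 atm
Total = 507.5 + 1815 + 8950 = 11272 atm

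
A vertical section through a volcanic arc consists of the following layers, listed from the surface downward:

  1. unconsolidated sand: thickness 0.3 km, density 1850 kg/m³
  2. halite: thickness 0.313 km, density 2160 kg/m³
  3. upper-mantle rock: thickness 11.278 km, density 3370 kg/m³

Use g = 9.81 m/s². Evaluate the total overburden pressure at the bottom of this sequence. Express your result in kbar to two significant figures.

3.8 kbar

unconsolidated sand: 1850 kg/m³ × 9.81 m/s² × 300 m = 5.445×10^6 Pa = 0.05445 kbar
halite: 2160 kg/m³ × 9.81 m/s² × 313 m = 6.632×10^6 Pa = 0.06632 kbar
upper-mantle rock: 3370 kg/m³ × 9.81 m/s² × 11278 m = 3.728×10^8 Pa = 3.728 kbar
Total = 0.05445 + 0.06632 + 3.728 = 3.8492 kbar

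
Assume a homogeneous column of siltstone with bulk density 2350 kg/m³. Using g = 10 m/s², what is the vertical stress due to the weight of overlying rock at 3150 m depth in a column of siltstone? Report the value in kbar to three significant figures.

siltstone: 2350 kg/m³ × 10 m/s² × 3150 m = 7.402×10^7 Pa = 0.7402 kbar

0.740 kbar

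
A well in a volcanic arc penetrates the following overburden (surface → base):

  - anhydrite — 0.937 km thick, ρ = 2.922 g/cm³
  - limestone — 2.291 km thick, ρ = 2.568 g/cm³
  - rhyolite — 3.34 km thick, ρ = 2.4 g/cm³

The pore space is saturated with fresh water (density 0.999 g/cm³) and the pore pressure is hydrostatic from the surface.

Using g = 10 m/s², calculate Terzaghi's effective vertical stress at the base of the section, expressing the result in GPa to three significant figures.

0.101 GPa

Overburden (lithostatic) stress σ_v:
anhydrite: 2922 kg/m³ × 10 m/s² × 937 m = 2.738×10^7 Pa = 27.38 MPa
limestone: 2568 kg/m³ × 10 m/s² × 2291 m = 5.883×10^7 Pa = 58.83 MPa
rhyolite: 2400 kg/m³ × 10 m/s² × 3340 m = 8.016×10^7 Pa = 80.16 MPa
Total = 27.38 + 58.83 + 80.16 = 166.37 MPa
Pore pressure P_p = 999 kg/m³ × 10 m/s² × 6568 m = 6.561×10^7 Pa = 65.61 MPa
Effective stress σ' = σ_v − P_p = 166.4 − 65.61 = 100.76 MPa = 0.10076 GPa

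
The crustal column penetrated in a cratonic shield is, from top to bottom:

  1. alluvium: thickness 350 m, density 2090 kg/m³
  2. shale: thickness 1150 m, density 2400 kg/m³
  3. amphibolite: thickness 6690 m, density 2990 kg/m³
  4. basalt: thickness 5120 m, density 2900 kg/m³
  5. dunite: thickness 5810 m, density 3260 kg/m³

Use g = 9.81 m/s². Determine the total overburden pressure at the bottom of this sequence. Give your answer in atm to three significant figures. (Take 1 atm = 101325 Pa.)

5550 atm

alluvium: 2090 kg/m³ × 9.81 m/s² × 350 m = 7.176×10^6 Pa = 70.82 atm
shale: 2400 kg/m³ × 9.81 m/s² × 1150 m = 2.708×10^7 Pa = 267.2 atm
amphibolite: 2990 kg/m³ × 9.81 m/s² × 6690 m = 1.962×10^8 Pa = 1937 atm
basalt: 2900 kg/m³ × 9.81 m/s² × 5120 m = 1.457×10^8 Pa = 1438 atm
dunite: 3260 kg/m³ × 9.81 m/s² × 5810 m = 1.858×10^8 Pa = 1834 atm
Total = 70.82 + 267.2 + 1937 + 1438 + 1834 = 5546.0 atm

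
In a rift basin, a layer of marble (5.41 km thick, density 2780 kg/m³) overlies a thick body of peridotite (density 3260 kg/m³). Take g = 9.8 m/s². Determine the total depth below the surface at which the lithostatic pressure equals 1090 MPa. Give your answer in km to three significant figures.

34.9 km

Pressure at base of upper layers: 2780×9.8×5410 = 1.474×10^8 Pa = 147.4 MPa
Remaining pressure to be supplied by peridotite: 1.090×10^9 − 1.474×10^8 = 9.426×10^8 Pa
Additional depth in peridotite = 9.426×10^8 Pa / (3260 kg/m³ × 9.8 m/s²) = 29505 m
Total depth = 5410 m + 29505 m = 34915 m
= 34.915 km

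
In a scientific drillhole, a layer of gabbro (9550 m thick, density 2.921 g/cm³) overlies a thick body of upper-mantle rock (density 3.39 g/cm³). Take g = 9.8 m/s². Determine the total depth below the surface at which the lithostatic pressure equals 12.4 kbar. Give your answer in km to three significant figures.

Pressure at base of upper layers: 2921×9.8×9550 = 2.734×10^8 Pa = 2.734 kbar
Remaining pressure to be supplied by upper-mantle rock: 1.240×10^9 − 2.734×10^8 = 9.666×10^8 Pa
Additional depth in upper-mantle rock = 9.666×10^8 Pa / (3390 kg/m³ × 9.8 m/s²) = 29096 m
Total depth = 9550 m + 29096 m = 38646 m
= 38.646 km

38.6 km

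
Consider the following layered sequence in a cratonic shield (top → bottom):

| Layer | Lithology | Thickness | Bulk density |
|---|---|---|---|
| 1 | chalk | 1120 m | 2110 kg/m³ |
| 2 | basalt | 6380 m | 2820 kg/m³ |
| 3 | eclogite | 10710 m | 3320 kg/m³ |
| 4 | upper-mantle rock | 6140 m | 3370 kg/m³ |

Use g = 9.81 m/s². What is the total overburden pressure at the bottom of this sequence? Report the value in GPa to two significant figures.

0.75 GPa

chalk: 2110 kg/m³ × 9.81 m/s² × 1120 m = 2.318×10^7 Pa = 0.02318 GPa
basalt: 2820 kg/m³ × 9.81 m/s² × 6380 m = 1.765×10^8 Pa = 0.1765 GPa
eclogite: 3320 kg/m³ × 9.81 m/s² × 10710 m = 3.488×10^8 Pa = 0.3488 GPa
upper-mantle rock: 3370 kg/m³ × 9.81 m/s² × 6140 m = 2.030×10^8 Pa = 0.2030 GPa
Total = 0.02318 + 0.1765 + 0.3488 + 0.2030 = 0.75148 GPa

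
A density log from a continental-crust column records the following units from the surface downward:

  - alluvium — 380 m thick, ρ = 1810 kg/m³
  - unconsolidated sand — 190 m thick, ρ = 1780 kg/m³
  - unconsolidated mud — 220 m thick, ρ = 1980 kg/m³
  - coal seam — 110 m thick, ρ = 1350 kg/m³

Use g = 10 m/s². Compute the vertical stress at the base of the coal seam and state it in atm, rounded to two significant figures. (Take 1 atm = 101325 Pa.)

alluvium: 1810 kg/m³ × 10 m/s² × 380 m = 6.878×10^6 Pa = 67.88 atm
unconsolidated sand: 1780 kg/m³ × 10 m/s² × 190 m = 3.382×10^6 Pa = 33.38 atm
unconsolidated mud: 1980 kg/m³ × 10 m/s² × 220 m = 4.356×10^6 Pa = 42.99 atm
coal seam: 1350 kg/m³ × 10 m/s² × 110 m = 1.485×10^6 Pa = 14.66 atm
Total = 67.88 + 33.38 + 42.99 + 14.66 = 158.90 atm

160 atm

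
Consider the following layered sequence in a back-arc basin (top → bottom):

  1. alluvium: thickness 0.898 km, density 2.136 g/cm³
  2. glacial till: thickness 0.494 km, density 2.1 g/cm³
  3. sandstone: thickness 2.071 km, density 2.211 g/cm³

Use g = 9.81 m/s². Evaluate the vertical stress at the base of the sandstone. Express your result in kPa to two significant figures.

alluvium: 2136 kg/m³ × 9.81 m/s² × 898 m = 1.882×10^7 Pa = 18817 kPa
glacial till: 2100 kg/m³ × 9.81 m/s² × 494 m = 1.018×10^7 Pa = 10177 kPa
sandstone: 2211 kg/m³ × 9.81 m/s² × 2071 m = 4.492×10^7 Pa = 44920 kPa
Total = 18817 + 10177 + 44920 = 73914 kPa

74000 kPa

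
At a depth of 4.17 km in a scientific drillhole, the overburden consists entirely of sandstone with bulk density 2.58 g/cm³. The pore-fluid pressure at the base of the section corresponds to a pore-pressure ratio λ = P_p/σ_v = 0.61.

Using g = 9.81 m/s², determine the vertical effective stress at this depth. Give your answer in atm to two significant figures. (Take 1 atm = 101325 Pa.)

410 atm

Overburden (lithostatic) stress σ_v:
sandstone: 2580 kg/m³ × 9.81 m/s² × 4170 m = 1.055×10^8 Pa = 105.5 MPa
Pore pressure P_p = λ·σ_v = 0.61 × 105.5 MPa = 64.38 MPa
Effective stress σ' = σ_v − P_p = 105.5 − 64.38 = 41.161 MPa = 406.23 atm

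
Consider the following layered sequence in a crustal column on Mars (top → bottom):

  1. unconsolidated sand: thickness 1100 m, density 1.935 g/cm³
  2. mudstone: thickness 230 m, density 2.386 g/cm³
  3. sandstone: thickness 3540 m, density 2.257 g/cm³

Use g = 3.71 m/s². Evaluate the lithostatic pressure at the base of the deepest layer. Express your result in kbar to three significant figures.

unconsolidated sand: 1935 kg/m³ × 3.71 m/s² × 1100 m = 7.897×10^6 Pa = 0.07897 kbar
mudstone: 2386 kg/m³ × 3.71 m/s² × 230 m = 2.036×10^6 Pa = 0.02036 kbar
sandstone: 2257 kg/m³ × 3.71 m/s² × 3540 m = 2.964×10^7 Pa = 0.2964 kbar
Total = 0.07897 + 0.02036 + 0.2964 = 0.39575 kbar

0.396 kbar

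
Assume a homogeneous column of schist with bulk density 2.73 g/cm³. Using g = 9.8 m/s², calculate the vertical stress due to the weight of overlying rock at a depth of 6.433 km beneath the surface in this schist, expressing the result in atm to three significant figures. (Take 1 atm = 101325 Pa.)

schist: 2730 kg/m³ × 9.8 m/s² × 6433 m = 1.721×10^8 Pa = 1699 atm

1700 atm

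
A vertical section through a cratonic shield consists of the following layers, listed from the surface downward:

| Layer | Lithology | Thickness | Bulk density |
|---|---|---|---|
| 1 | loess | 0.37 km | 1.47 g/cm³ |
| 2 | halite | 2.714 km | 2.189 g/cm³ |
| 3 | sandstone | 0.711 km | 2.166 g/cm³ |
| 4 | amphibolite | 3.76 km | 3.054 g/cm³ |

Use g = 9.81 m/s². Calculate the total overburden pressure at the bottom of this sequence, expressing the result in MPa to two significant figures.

loess: 1470 kg/m³ × 9.81 m/s² × 370 m = 5.336×10^6 Pa = 5.336 MPa
halite: 2189 kg/m³ × 9.81 m/s² × 2714 m = 5.828×10^7 Pa = 58.28 MPa
sandstone: 2166 kg/m³ × 9.81 m/s² × 711 m = 1.511×10^7 Pa = 15.11 MPa
amphibolite: 3054 kg/m³ × 9.81 m/s² × 3760 m = 1.126×10^8 Pa = 112.6 MPa
Total = 5.336 + 58.28 + 15.11 + 112.6 = 191.37 MPa

190 MPa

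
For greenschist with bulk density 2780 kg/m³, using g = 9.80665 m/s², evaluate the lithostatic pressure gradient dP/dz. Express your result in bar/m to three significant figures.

dP/dz = ρg = 2780 kg/m³ × 9.80665 m/s² = 27262 Pa/m
= 27262 Pa/m × (1 bar/m / 1.0000×10^5 Pa/m) = 0.27262 bar/m

0.273 bar/m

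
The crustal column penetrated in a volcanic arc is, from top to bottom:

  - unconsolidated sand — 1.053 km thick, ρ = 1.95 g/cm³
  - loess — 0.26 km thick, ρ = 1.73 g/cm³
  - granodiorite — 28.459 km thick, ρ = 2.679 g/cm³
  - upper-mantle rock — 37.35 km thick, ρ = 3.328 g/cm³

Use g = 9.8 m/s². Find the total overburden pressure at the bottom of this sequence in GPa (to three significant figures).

1.99 GPa

unconsolidated sand: 1950 kg/m³ × 9.8 m/s² × 1053 m = 2.012×10^7 Pa = 0.02012 GPa
loess: 1730 kg/m³ × 9.8 m/s² × 260 m = 4.408×10^6 Pa = 4.408×10^-3 GPa
granodiorite: 2679 kg/m³ × 9.8 m/s² × 28459 m = 7.472×10^8 Pa = 0.7472 GPa
upper-mantle rock: 3328 kg/m³ × 9.8 m/s² × 37350 m = 1.218×10^9 Pa = 1.218 GPa
Total = 0.02012 + 4.408×10^-3 + 0.7472 + 1.218 = 1.9898 GPa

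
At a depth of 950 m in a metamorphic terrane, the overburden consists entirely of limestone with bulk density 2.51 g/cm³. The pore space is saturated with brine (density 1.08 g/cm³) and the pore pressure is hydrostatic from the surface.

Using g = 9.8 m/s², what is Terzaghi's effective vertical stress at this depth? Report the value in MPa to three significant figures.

Overburden (lithostatic) stress σ_v:
limestone: 2510 kg/m³ × 9.8 m/s² × 950 m = 2.337×10^7 Pa = 23.37 MPa
Pore pressure P_p = 1080 kg/m³ × 9.8 m/s² × 950 m = 1.005×10^7 Pa = 10.05 MPa
Effective stress σ' = σ_v − P_p = 23.37 − 10.05 = 13.313 MPa

13.3 MPa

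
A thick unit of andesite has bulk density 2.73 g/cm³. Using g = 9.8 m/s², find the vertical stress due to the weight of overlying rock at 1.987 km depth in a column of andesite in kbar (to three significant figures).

andesite: 2730 kg/m³ × 9.8 m/s² × 1987 m = 5.316×10^7 Pa = 0.5316 kbar

0.532 kbar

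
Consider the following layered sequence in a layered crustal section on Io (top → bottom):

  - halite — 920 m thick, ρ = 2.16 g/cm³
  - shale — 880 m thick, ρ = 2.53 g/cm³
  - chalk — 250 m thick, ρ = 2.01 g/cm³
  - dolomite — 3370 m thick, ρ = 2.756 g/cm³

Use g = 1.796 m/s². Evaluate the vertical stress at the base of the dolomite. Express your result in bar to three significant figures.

252 bar

halite: 2160 kg/m³ × 1.796 m/s² × 920 m = 3.569×10^6 Pa = 35.69 bar
shale: 2530 kg/m³ × 1.796 m/s² × 880 m = 3.999×10^6 Pa = 39.99 bar
chalk: 2010 kg/m³ × 1.796 m/s² × 250 m = 9.025×10^5 Pa = 9.025 bar
dolomite: 2756 kg/m³ × 1.796 m/s² × 3370 m = 1.668×10^7 Pa = 166.8 bar
Total = 35.69 + 39.99 + 9.025 + 166.8 = 251.51 bar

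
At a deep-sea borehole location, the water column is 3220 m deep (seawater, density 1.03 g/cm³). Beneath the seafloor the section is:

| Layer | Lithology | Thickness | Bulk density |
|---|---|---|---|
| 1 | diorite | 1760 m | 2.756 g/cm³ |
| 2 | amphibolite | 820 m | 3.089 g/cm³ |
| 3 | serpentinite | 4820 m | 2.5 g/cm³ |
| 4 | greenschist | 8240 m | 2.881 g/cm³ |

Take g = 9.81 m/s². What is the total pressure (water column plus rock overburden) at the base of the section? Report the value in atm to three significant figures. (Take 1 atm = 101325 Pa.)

seawater: 1030 kg/m³ × 9.81 m/s² × 3220 m = 3.254×10^7 Pa = 321.1 atm
diorite: 2756 kg/m³ × 9.81 m/s² × 1760 m = 4.758×10^7 Pa = 469.6 atm
amphibolite: 3089 kg/m³ × 9.81 m/s² × 820 m = 2.485×10^7 Pa = 245.2 atm
serpentinite: 2500 kg/m³ × 9.81 m/s² × 4820 m = 1.182×10^8 Pa = 1167 atm
greenschist: 2881 kg/m³ × 9.81 m/s² × 8240 m = 2.329×10^8 Pa = 2298 atm
Total = 321.1 + 469.6 + 245.2 + 1167 + 2298 = 4501.0 atm

4500 atm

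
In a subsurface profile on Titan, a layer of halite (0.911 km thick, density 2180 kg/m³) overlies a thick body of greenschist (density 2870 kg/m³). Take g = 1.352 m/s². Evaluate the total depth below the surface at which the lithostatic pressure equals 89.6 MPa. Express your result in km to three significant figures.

Pressure at base of upper layers: 2180×1.352×911 = 2.685×10^6 Pa = 2.685 MPa
Remaining pressure to be supplied by greenschist: 8.960×10^7 − 2.685×10^6 = 8.691×10^7 Pa
Additional depth in greenschist = 8.691×10^7 Pa / (2870 kg/m³ × 1.352 m/s²) = 22399 m
Total depth = 911 m + 22399 m = 23310 m
= 23.310 km

23.3 km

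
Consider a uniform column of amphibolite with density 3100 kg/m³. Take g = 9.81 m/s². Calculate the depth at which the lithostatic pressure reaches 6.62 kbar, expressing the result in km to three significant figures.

21.8 km

h = P/(ρg) = 6.62 kbar / (3100 kg/m³ × 9.81 m/s²) = 6.620×10^8 Pa / 30411 Pa/m = 21768 m
= 21.768 km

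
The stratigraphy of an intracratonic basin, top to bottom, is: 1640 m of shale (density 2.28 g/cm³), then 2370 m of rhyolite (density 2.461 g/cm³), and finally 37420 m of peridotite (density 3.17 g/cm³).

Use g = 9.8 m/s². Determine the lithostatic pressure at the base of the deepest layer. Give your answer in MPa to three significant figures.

1260 MPa

shale: 2280 kg/m³ × 9.8 m/s² × 1640 m = 3.664×10^7 Pa = 36.64 MPa
rhyolite: 2461 kg/m³ × 9.8 m/s² × 2370 m = 5.716×10^7 Pa = 57.16 MPa
peridotite: 3170 kg/m³ × 9.8 m/s² × 37420 m = 1.162×10^9 Pa = 1162 MPa
Total = 36.64 + 57.16 + 1162 = 1256.3 MPa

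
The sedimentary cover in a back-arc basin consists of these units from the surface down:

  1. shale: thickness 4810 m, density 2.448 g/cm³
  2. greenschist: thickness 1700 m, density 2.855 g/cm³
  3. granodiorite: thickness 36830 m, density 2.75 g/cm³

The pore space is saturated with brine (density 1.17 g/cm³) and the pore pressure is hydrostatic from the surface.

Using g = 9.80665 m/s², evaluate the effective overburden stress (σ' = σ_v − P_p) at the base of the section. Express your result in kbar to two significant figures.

6.6 kbar

Overburden (lithostatic) stress σ_v:
shale: 2448 kg/m³ × 9.80665 m/s² × 4810 m = 1.155×10^8 Pa = 115.5 MPa
greenschist: 2855 kg/m³ × 9.80665 m/s² × 1700 m = 4.760×10^7 Pa = 47.60 MPa
granodiorite: 2750 kg/m³ × 9.80665 m/s² × 36830 m = 9.932×10^8 Pa = 993.2 MPa
Total = 115.5 + 47.60 + 993.2 = 1156.3 MPa
Pore pressure P_p = 1170 kg/m³ × 9.80665 m/s² × 43340 m = 4.973×10^8 Pa = 497.3 MPa
Effective stress σ' = σ_v − P_p = 1156 − 497.3 = 659.04 MPa = 6.5904 kbar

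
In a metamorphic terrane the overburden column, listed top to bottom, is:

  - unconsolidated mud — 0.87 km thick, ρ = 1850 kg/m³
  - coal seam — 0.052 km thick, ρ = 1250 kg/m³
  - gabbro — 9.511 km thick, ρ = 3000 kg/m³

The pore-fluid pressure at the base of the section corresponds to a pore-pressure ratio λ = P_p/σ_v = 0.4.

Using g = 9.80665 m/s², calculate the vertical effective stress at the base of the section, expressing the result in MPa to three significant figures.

Overburden (lithostatic) stress σ_v:
unconsolidated mud: 1850 kg/m³ × 9.80665 m/s² × 870 m = 1.578×10^7 Pa = 15.78 MPa
coal seam: 1250 kg/m³ × 9.80665 m/s² × 52 m = 6.374×10^5 Pa = 0.6374 MPa
gabbro: 3000 kg/m³ × 9.80665 m/s² × 9511 m = 2.798×10^8 Pa = 279.8 MPa
Total = 15.78 + 0.6374 + 279.8 = 296.23 MPa
Pore pressure P_p = λ·σ_v = 0.4 × 296.2 MPa = 118.5 MPa
Effective stress σ' = σ_v − P_p = 296.2 − 118.5 = 177.74 MPa

178 MPa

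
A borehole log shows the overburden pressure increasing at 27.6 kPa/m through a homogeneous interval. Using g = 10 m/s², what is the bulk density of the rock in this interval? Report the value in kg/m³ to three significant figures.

2760 kg/m³

ρ = (dP/dz)/g = 27.6 kPa/m / 10 m/s² = 27600 Pa/m / 10 m/s² = 2760.0 kg/m³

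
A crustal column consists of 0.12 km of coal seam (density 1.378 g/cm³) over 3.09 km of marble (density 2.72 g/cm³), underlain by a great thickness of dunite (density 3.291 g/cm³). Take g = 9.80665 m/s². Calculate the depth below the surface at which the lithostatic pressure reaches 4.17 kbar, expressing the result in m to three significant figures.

13500 m

Pressure at base of upper layers: 1378×9.80665×120 + 2720×9.80665×3090 = 8.404×10^7 Pa = 0.8404 kbar
Remaining pressure to be supplied by dunite: 4.170×10^8 − 8.404×10^7 = 3.330×10^8 Pa
Additional depth in dunite = 3.330×10^8 Pa / (3291 kg/m³ × 9.80665 m/s²) = 10317 m
Total depth = 3210 m + 10317 m = 13527 m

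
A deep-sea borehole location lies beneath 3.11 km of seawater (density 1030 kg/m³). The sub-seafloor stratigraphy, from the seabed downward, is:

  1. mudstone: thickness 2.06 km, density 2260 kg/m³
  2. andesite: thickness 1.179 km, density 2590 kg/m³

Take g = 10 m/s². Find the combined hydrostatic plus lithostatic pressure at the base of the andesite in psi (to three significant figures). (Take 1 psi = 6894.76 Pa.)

seawater: 1030 kg/m³ × 10 m/s² × 3110 m = 3.203×10^7 Pa = 4646 psi
mudstone: 2260 kg/m³ × 10 m/s² × 2060 m = 4.656×10^7 Pa = 6752 psi
andesite: 2590 kg/m³ × 10 m/s² × 1179 m = 3.054×10^7 Pa = 4429 psi
Total = 4646 + 6752 + 4429 = 15827 psi

15800 psi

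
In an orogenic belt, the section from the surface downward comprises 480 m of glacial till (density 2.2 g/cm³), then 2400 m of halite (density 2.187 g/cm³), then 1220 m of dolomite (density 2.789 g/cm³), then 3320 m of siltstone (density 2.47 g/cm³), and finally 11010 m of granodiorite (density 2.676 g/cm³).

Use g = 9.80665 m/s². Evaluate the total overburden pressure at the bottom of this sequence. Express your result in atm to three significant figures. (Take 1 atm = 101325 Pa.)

glacial till: 2200 kg/m³ × 9.80665 m/s² × 480 m = 1.036×10^7 Pa = 102.2 atm
halite: 2187 kg/m³ × 9.80665 m/s² × 2400 m = 5.147×10^7 Pa = 508.0 atm
dolomite: 2789 kg/m³ × 9.80665 m/s² × 1220 m = 3.337×10^7 Pa = 329.3 atm
siltstone: 2470 kg/m³ × 9.80665 m/s² × 3320 m = 8.042×10^7 Pa = 793.7 atm
granodiorite: 2676 kg/m³ × 9.80665 m/s² × 11010 m = 2.889×10^8 Pa = 2852 atm
Total = 102.2 + 508.0 + 329.3 + 793.7 + 2852 = 4584.7 atm

4580 atm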